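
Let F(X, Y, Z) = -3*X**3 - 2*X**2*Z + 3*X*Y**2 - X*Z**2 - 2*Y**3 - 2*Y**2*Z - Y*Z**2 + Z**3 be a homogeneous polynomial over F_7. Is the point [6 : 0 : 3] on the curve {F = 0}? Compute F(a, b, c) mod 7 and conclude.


F(6,0,3) ≡ 5 (mod 7); P is NOT on the curve.

Evaluate F(6, 0, 3) term-by-term (mod 7).
  -3*X**3 ↦ -3·216·1·1 = -648
  -2*X**2*Z ↦ -2·36·1·3 = -216
  3*X*Y**2 ↦ 3·6·0·1 = 0
  -X*Z**2 ↦ -1·6·1·9 = -54
  -2*Y**3 ↦ -2·1·0·1 = 0
  -2*Y**2*Z ↦ -2·1·0·3 = 0
  -Y*Z**2 ↦ -1·1·0·9 = 0
  Z**3 ↦ 1·1·1·27 = 27
Sum: F(6, 0, 3) = (-648) + (-216) + (0) + (-54) + (0) + (0) + (0) + (27) = -891.
Reducing mod 7: -891 ≡ 5 (mod 7).
Since F(a, b, c) ≡ 5 ≠ 0 (mod 7), P does NOT lie on the curve.


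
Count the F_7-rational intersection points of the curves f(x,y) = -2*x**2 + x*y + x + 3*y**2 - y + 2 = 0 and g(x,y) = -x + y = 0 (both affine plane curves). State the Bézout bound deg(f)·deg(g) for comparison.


Common zeros: ∅; count = 0; Bézout bound = 2.

deg(f) = 2, deg(g) = 1, so Bézout bound = 2.
Scan x ∈ F_7. For each x, list the y ∈ F_7 with f(x, y) ≡ 0 and those with g(x, y) ≡ 0 (mod 7); the common zeros in that column are the intersection.
  x = 0: f ≡ 0 at y ∈ ∅; g ≡ 0 at y ∈ {0}; common: ∅.
  x = 1: f ≡ 0 at y ∈ {3, 4}; g ≡ 0 at y ∈ {1}; common: ∅.
  x = 2: f ≡ 0 at y ∈ {1}; g ≡ 0 at y ∈ {2}; common: ∅.
  x = 3: f ≡ 0 at y ∈ ∅; g ≡ 0 at y ∈ {3}; common: ∅.
  x = 4: f ≡ 0 at y ∈ ∅; g ≡ 0 at y ∈ {4}; common: ∅.
  x = 5: f ≡ 0 at y ∈ {4}; g ≡ 0 at y ∈ {5}; common: ∅.
  x = 6: f ≡ 0 at y ∈ {1, 2}; g ≡ 0 at y ∈ {6}; common: ∅.
Collecting: common zeros = ∅, so the count is 0.
Comparison with the Bézout bound: 0 ≤ 2 = deg(f)·deg(g), as expected for curves with no common component (the affine F_7-count falls short of the bound because intersections may lie at infinity, over extension fields, or carry multiplicity).


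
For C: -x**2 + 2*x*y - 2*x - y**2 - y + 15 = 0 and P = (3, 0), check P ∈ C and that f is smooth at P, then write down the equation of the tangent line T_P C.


Tangent line at P: -8*x + 5*y + 24 = 0.

Step 1: f(3, 0) = 0, so P lies on C.
Step 2: partial derivatives
  f_x(x, y) = -2*x + 2*y - 2, f_y(x, y) = 2*x - 2*y - 1.
  f_x(P) = -8, f_y(P) = 5 (gradient nonzero, so P is smooth).
Step 3: tangent line at P: -8·(x − 3) + 5·(y − 0) = 0.
Expanding: -8*x + 5*y + 24 = 0.


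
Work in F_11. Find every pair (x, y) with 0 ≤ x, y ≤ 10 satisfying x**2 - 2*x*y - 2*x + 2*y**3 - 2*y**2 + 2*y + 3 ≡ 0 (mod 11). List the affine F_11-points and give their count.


Affine F_11-points: {(0, 7), (1, 9), (2, 3), (4, 0), (5, 6), (5, 7), (5, 10), (6, 3), (6, 10), (7, 2), (8, 9), (9, 0), (9, 6), (10, 2)}; count = 14.

For each of the 121 pairs (x, y) ∈ F_11², evaluate f(x, y) mod 11. Record the zeros.
  x = 0: [0↦3, 1↦5, 2↦4, 3↦1, 4↦8, 5↦4, 6↦1, 7↦0, 8↦2, 9↦8, 10↦8]  zeros at y ∈ {7}
  x = 1: [0↦2, 1↦2, 2↦10, 3↦5, 4↦10, 5↦4, 6↦10, 7↦7, 8↦7, 9↦0, 10↦9]  zeros at y ∈ {9}
  x = 2: [0↦3, 1↦1, 2↦7, 3↦0, 4↦3, 5↦6, 6↦10, 7↦5, 8↦3, 9↦5, 10↦1]  zeros at y ∈ {3}
  x = 3: [0↦6, 1↦2, 2↦6, 3↦8, 4↦9, 5↦10, 6↦1, 7↦5, 8↦1, 9↦1, 10↦6]  zeros at y ∈ ∅
  x = 4: [0↦0, 1↦5, 2↦7, 3↦7, 4↦6, 5↦5, 6↦5, 7↦7, 8↦1, 9↦10, 10↦2]  zeros at y ∈ {0}
  x = 5: [0↦7, 1↦10, 2↦10, 3↦8, 4↦5, 5↦2, 6↦0, 7↦0, 8↦3, 9↦10, 10↦0]  zeros at y ∈ {6, 7, 10}
  x = 6: [0↦5, 1↦6, 2↦4, 3↦0, 4↦6, 5↦1, 6↦8, 7↦6, 8↦7, 9↦1, 10↦0]  zeros at y ∈ {3, 10}
  x = 7: [0↦5, 1↦4, 2↦0, 3↦5, 4↦9, 5↦2, 6↦7, 7↦3, 8↦2, 9↦5, 10↦2]  zeros at y ∈ {2}
  x = 8: [0↦7, 1↦4, 2↦9, 3↦1, 4↦3, 5↦5, 6↦8, 7↦2, 8↦10, 9↦0, 10↦6]  zeros at y ∈ {9}
  x = 9: [0↦0, 1↦6, 2↦9, 3↦10, 4↦10, 5↦10, 6↦0, 7↦3, 8↦9, 9↦8, 10↦1]  zeros at y ∈ {0, 6}
  x = 10: [0↦6, 1↦10, 2↦0, 3↦10, 4↦8, 5↦6, 6↦5, 7↦6, 8↦10, 9↦7, 10↦9]  zeros at y ∈ {2}
Collecting zeros: affine points = {(0, 7), (1, 9), (2, 3), (4, 0), (5, 6), (5, 7), (5, 10), (6, 3), (6, 10), (7, 2), (8, 9), (9, 0), (9, 6), (10, 2)}.
Total count |C(F_11)_aff| = 14.


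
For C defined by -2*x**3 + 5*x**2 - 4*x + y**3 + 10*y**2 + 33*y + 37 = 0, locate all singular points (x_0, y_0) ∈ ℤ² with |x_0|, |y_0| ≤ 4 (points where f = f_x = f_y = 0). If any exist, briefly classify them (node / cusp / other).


Singular points: {(1, -3)}; classification: node.

Compute partial derivatives:
  f_x = -6*x**2 + 10*x - 4.
  f_y = 3*y**2 + 20*y + 33.
Scan x_0 ∈ {−4, ..., 4}. For each x_0, f_y(x_0, y) is a polynomial in y; find its integer roots y ∈ {−4, ..., 4}, then test f_x and f at those candidates.
  x = -4: f_y(-4, y) = 3*y**2 + 20*y + 33; vanishes at y ∈ {-3}. (-4, -3): f_x = -140 ≠ 0.
  x = -3: f_y(-3, y) = 3*y**2 + 20*y + 33; vanishes at y ∈ {-3}. (-3, -3): f_x = -88 ≠ 0.
  x = -2: f_y(-2, y) = 3*y**2 + 20*y + 33; vanishes at y ∈ {-3}. (-2, -3): f_x = -48 ≠ 0.
  x = -1: f_y(-1, y) = 3*y**2 + 20*y + 33; vanishes at y ∈ {-3}. (-1, -3): f_x = -20 ≠ 0.
  x = 0: f_y(0, y) = 3*y**2 + 20*y + 33; vanishes at y ∈ {-3}. (0, -3): f_x = -4 ≠ 0.
  x = 1: f_y(1, y) = 3*y**2 + 20*y + 33; vanishes at y ∈ {-3}. (1, -3): f_x = 0, f = 0 — SINGULAR.
  x = 2: f_y(2, y) = 3*y**2 + 20*y + 33; vanishes at y ∈ {-3}. (2, -3): f_x = -8 ≠ 0.
  x = 3: f_y(3, y) = 3*y**2 + 20*y + 33; vanishes at y ∈ {-3}. (3, -3): f_x = -28 ≠ 0.
  x = 4: f_y(4, y) = 3*y**2 + 20*y + 33; vanishes at y ∈ {-3}. (4, -3): f_x = -60 ≠ 0.
Only singular point on the grid: (1, -3).
Classify: substitute x = 1 + u, y = -3 + v and expand: f = -2*u**3 - u**2 + v**3 + v**2.
No constant or linear terms (consistent with a singular point). Quadratic part: -u**2 + v**2. Cubic part: -2*u**3 + v**3.
The quadratic part v**2 - u**2 = (v − u)(v + u) splits into two distinct linear factors, so there are two distinct tangent lines y − -3 = ±(x − 1) — this is a node (ordinary double point).
Classification: node.


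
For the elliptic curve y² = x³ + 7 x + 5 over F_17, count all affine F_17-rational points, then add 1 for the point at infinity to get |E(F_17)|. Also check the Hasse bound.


Affine points = {(1, 8), (1, 9), (3, 6), (3, 11), (6, 5), (6, 12), (9, 7), (9, 10), (10, 2), (10, 15), (11, 6), (11, 11), (12, 7), (12, 10), (13, 7), (13, 10), (14, 5), (14, 12), (15, 0)}; affine count = 19; |E(F_17)| = 20.

Discriminant check: Δ ∝ 4a³ + 27b² = 4·7³ + 27·5² = 4·343 + 27·25 ≡ 7 (mod 17). Nonzero ⇒ E is nonsingular.
For each x ∈ F_17, compute rhs = x³ + 7·x + 5 mod 17, then count y ∈ F_17 with y² ≡ rhs.
  x = 0: rhs = 5, matching y values: none (0 points).
  x = 1: rhs = 13, matching y values: 8, 9 (2 points).
  x = 2: rhs = 10, matching y values: none (0 points).
  x = 3: rhs = 2, matching y values: 6, 11 (2 points).
  x = 4: rhs = 12, matching y values: none (0 points).
  x = 5: rhs = 12, matching y values: none (0 points).
  x = 6: rhs = 8, matching y values: 5, 12 (2 points).
  x = 7: rhs = 6, matching y values: none (0 points).
  x = 8: rhs = 12, matching y values: none (0 points).
  x = 9: rhs = 15, matching y values: 7, 10 (2 points).
  x = 10: rhs = 4, matching y values: 2, 15 (2 points).
  x = 11: rhs = 2, matching y values: 6, 11 (2 points).
  x = 12: rhs = 15, matching y values: 7, 10 (2 points).
  x = 13: rhs = 15, matching y values: 7, 10 (2 points).
  x = 14: rhs = 8, matching y values: 5, 12 (2 points).
  x = 15: rhs = 0, matching y values: 0 (1 points).
  x = 16: rhs = 14, matching y values: none (0 points).
Total affine count: 19.
Full point count |E(F_17)| = 19 + 1 = 20.
Hasse bound: |20 − (17+1)| = |2| = 2 ≤ 2√17 ≈ 8.2462 ✓.


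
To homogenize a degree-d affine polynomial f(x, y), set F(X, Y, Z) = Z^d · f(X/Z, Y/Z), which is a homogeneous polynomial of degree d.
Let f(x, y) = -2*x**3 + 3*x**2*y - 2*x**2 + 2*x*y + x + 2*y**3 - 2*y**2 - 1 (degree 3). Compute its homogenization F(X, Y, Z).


F(X, Y, Z) = -2*X**3 + 3*X**2*Y - 2*X**2*Z + 2*X*Y*Z + X*Z**2 + 2*Y**3 - 2*Y**2*Z - Z**3

deg(f) = 3.
Substitute x = X/Z, y = Y/Z into f, then multiply by Z^3.
  monomial -2·x^3·y^0 ↦ -2·X^3·Y^0·Z^0.
  monomial 3·x^2·y^1 ↦ 3·X^2·Y^1·Z^0.
  monomial -2·x^2·y^0 ↦ -2·X^2·Y^0·Z^1.
  monomial 2·x^1·y^1 ↦ 2·X^1·Y^1·Z^1.
  monomial 1·x^1·y^0 ↦ 1·X^1·Y^0·Z^2.
  monomial 2·x^0·y^3 ↦ 2·X^0·Y^3·Z^0.
  monomial -2·x^0·y^2 ↦ -2·X^0·Y^2·Z^1.
  monomial -1·x^0·y^0 ↦ -1·X^0·Y^0·Z^3.
Collecting: F(X, Y, Z) = -2*X**3 + 3*X**2*Y - 2*X**2*Z + 2*X*Y*Z + X*Z**2 + 2*Y**3 - 2*Y**2*Z - Z**3.


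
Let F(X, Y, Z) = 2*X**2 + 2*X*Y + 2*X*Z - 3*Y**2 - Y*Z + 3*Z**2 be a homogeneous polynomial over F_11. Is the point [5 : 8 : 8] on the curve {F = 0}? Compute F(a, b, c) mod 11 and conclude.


F(5,8,8) ≡ 3 (mod 11); P is NOT on the curve.

Evaluate F(5, 8, 8) term-by-term (mod 11).
  2*X**2 ↦ 2·25·1·1 = 50
  2*X*Y ↦ 2·5·8·1 = 80
  2*X*Z ↦ 2·5·1·8 = 80
  -3*Y**2 ↦ -3·1·64·1 = -192
  -Y*Z ↦ -1·1·8·8 = -64
  3*Z**2 ↦ 3·1·1·64 = 192
Sum: F(5, 8, 8) = (50) + (80) + (80) + (-192) + (-64) + (192) = 146.
Reducing mod 11: 146 ≡ 3 (mod 11).
Since F(a, b, c) ≡ 3 ≠ 0 (mod 11), P does NOT lie on the curve.


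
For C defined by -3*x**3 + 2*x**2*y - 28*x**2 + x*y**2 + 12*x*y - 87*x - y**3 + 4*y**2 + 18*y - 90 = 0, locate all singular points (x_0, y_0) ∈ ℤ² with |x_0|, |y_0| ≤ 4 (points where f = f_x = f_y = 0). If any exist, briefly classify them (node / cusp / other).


Singular points: {(-3, 0)}; classification: node.

Compute partial derivatives:
  f_x = -9*x**2 + 4*x*y - 56*x + y**2 + 12*y - 87.
  f_y = 2*x**2 + 2*x*y + 12*x - 3*y**2 + 8*y + 18.
Scan x_0 ∈ {−4, ..., 4}. For each x_0, f_y(x_0, y) is a polynomial in y; find its integer roots y ∈ {−4, ..., 4}, then test f_x and f at those candidates.
  x = -4: f_y(-4, y) = 2 - 3*y**2; no integer root y with |y| ≤ 4.
  x = -3: f_y(-3, y) = -3*y**2 + 2*y; vanishes at y ∈ {0}. (-3, 0): f_x = 0, f = 0 — SINGULAR.
  x = -2: f_y(-2, y) = -3*y**2 + 4*y + 2; no integer root y with |y| ≤ 4.
  x = -1: f_y(-1, y) = -3*y**2 + 6*y + 8; no integer root y with |y| ≤ 4.
  x = 0: f_y(0, y) = -3*y**2 + 8*y + 18; no integer root y with |y| ≤ 4.
  x = 1: f_y(1, y) = -3*y**2 + 10*y + 32; vanishes at y ∈ {-2}. (1, -2): f_x = -180 ≠ 0.
  x = 2: f_y(2, y) = -3*y**2 + 12*y + 50; no integer root y with |y| ≤ 4.
  x = 3: f_y(3, y) = -3*y**2 + 14*y + 72; no integer root y with |y| ≤ 4.
  x = 4: f_y(4, y) = -3*y**2 + 16*y + 98; no integer root y with |y| ≤ 4.
Only singular point on the grid: (-3, 0).
Classify: substitute x = -3 + u, y = 0 + v and expand: f = -3*u**3 + 2*u**2*v - u**2 + u*v**2 - v**3 + v**2.
No constant or linear terms (consistent with a singular point). Quadratic part: -u**2 + v**2. Cubic part: -3*u**3 + 2*u**2*v + u*v**2 - v**3.
The quadratic part v**2 - u**2 = (v − u)(v + u) splits into two distinct linear factors, so there are two distinct tangent lines y − 0 = ±(x − -3) — this is a node (ordinary double point).
Classification: node.


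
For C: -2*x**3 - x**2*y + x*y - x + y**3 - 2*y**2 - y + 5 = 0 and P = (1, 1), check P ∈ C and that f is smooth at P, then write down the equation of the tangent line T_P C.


Tangent line at P: -8*x - 2*y + 10 = 0.

Step 1: f(1, 1) = 0, so P lies on C.
Step 2: partial derivatives
  f_x(x, y) = -6*x**2 - 2*x*y + y - 1, f_y(x, y) = -x**2 + x + 3*y**2 - 4*y - 1.
  f_x(P) = -8, f_y(P) = -2 (gradient nonzero, so P is smooth).
Step 3: tangent line at P: -8·(x − 1) + -2·(y − 1) = 0.
Expanding: -8*x - 2*y + 10 = 0.


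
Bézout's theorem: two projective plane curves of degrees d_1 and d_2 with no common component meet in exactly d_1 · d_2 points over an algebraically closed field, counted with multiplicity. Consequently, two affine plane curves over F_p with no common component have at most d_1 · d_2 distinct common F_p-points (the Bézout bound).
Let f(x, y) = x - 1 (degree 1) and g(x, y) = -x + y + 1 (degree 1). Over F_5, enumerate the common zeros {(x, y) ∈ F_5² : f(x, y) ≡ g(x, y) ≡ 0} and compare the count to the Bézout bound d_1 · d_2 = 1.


Common zeros: {(1, 0)}; count = 1; Bézout bound = 1.

deg(f) = 1, deg(g) = 1, so Bézout bound = 1.
Scan x ∈ F_5. For each x, list the y ∈ F_5 with f(x, y) ≡ 0 and those with g(x, y) ≡ 0 (mod 5); the common zeros in that column are the intersection.
  x = 0: f ≡ 0 at y ∈ ∅; g ≡ 0 at y ∈ {4}; common: ∅.
  x = 1: f ≡ 0 at y ∈ {0, 1, 2, 3, 4}; g ≡ 0 at y ∈ {0}; common: {0}.
  x = 2: f ≡ 0 at y ∈ ∅; g ≡ 0 at y ∈ {1}; common: ∅.
  x = 3: f ≡ 0 at y ∈ ∅; g ≡ 0 at y ∈ {2}; common: ∅.
  x = 4: f ≡ 0 at y ∈ ∅; g ≡ 0 at y ∈ {3}; common: ∅.
Collecting: common zeros = {(1, 0)}, so the count is 1.
Comparison with the Bézout bound: 1 ≤ 1 = deg(f)·deg(g), as expected for curves with no common component (the bound is attained).


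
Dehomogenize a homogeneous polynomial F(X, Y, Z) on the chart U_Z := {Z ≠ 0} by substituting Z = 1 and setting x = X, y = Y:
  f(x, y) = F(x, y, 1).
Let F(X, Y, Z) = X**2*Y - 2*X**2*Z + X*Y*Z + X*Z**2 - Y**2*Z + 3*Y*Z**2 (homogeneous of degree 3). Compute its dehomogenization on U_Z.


f(x, y) = x**2*y - 2*x**2 + x*y + x - y**2 + 3*y

On U_Z we set Z = 1. Each monomial c·X^i·Y^j·Z^k in F becomes c·x^i·y^j·1^k = c·x^i·y^j.
Substituting Z = 1: F(X, Y, 1) = x**2*y - 2*x**2 + x*y + x - y**2 + 3*y.
Note: deg(f) ≤ deg(F) = 3; strict inequality happens when F is divisible by Z (lost terms).


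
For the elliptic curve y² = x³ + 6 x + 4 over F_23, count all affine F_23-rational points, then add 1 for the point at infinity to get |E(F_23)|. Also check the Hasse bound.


Affine points = {(0, 2), (0, 21), (2, 1), (2, 22), (3, 7), (3, 16), (4, 0), (6, 7), (6, 16), (8, 9), (8, 14), (10, 11), (10, 12), (13, 5), (13, 18), (14, 7), (14, 16), (19, 10), (19, 13)}; affine count = 19; |E(F_23)| = 20.

Discriminant check: Δ ∝ 4a³ + 27b² = 4·6³ + 27·4² = 4·216 + 27·16 ≡ 8 (mod 23). Nonzero ⇒ E is nonsingular.
For each x ∈ F_23, compute rhs = x³ + 6·x + 4 mod 23, then count y ∈ F_23 with y² ≡ rhs.
  x = 0: rhs = 4, matching y values: 2, 21 (2 points).
  x = 1: rhs = 11, matching y values: none (0 points).
  x = 2: rhs = 1, matching y values: 1, 22 (2 points).
  x = 3: rhs = 3, matching y values: 7, 16 (2 points).
  x = 4: rhs = 0, matching y values: 0 (1 points).
  x = 5: rhs = 21, matching y values: none (0 points).
  x = 6: rhs = 3, matching y values: 7, 16 (2 points).
  x = 7: rhs = 21, matching y values: none (0 points).
  x = 8: rhs = 12, matching y values: 9, 14 (2 points).
  x = 9: rhs = 5, matching y values: none (0 points).
  x = 10: rhs = 6, matching y values: 11, 12 (2 points).
  x = 11: rhs = 21, matching y values: none (0 points).
  x = 12: rhs = 10, matching y values: none (0 points).
  x = 13: rhs = 2, matching y values: 5, 18 (2 points).
  x = 14: rhs = 3, matching y values: 7, 16 (2 points).
  x = 15: rhs = 19, matching y values: none (0 points).
  x = 16: rhs = 10, matching y values: none (0 points).
  x = 17: rhs = 5, matching y values: none (0 points).
  x = 18: rhs = 10, matching y values: none (0 points).
  x = 19: rhs = 8, matching y values: 10, 13 (2 points).
  x = 20: rhs = 5, matching y values: none (0 points).
  x = 21: rhs = 7, matching y values: none (0 points).
  x = 22: rhs = 20, matching y values: none (0 points).
Total affine count: 19.
Full point count |E(F_23)| = 19 + 1 = 20.
Hasse bound: |20 − (23+1)| = |-4| = 4 ≤ 2√23 ≈ 9.5917 ✓.


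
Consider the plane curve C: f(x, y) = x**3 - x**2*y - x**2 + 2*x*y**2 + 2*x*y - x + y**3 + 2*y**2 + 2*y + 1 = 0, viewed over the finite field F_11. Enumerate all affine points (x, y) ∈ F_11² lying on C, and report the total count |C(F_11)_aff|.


Affine F_11-points: {(0, 10), (1, 0), (1, 8), (1, 10), (4, 7), (8, 2), (9, 6), (10, 0), (10, 1), (10, 10)}; count = 10.

For each of the 121 pairs (x, y) ∈ F_11², evaluate f(x, y) mod 11. Record the zeros.
  x = 0: [0↦1, 1↦6, 2↦10, 3↦8, 4↦6, 5↦10, 6↦4, 7↦5, 8↦8, 9↦8, 10↦0]  zeros at y ∈ {10}
  x = 1: [0↦0, 1↦8, 2↦8, 3↦6, 4↦8, 5↦9, 6↦4, 7↦10, 8↦0, 9↦2, 10↦0]  zeros at y ∈ {0, 8, 10}
  x = 2: [0↦3, 1↦1, 2↦6, 3↦2, 4↦6, 5↦2, 6↦7, 7↦5, 8↦2, 9↦4, 10↦6]  zeros at y ∈ ∅
  x = 3: [0↦5, 1↦2, 2↦10, 3↦2, 4↦6, 5↦6, 6↦8, 7↦7, 8↦9, 9↦9, 10↦2]  zeros at y ∈ ∅
  x = 4: [0↦1, 1↦6, 2↦4, 3↦1, 4↦3, 5↦5, 6↦2, 7↦0, 8↦5, 9↦1, 10↦5]  zeros at y ∈ {7}
  x = 5: [0↦8, 1↦8, 2↦5, 3↦5, 4↦3, 5↦5, 6↦6, 7↦1, 8↦7, 9↦8, 10↦10]  zeros at y ∈ ∅
  x = 6: [0↦10, 1↦3, 2↦8, 3↦9, 4↦1, 5↦1, 6↦4, 7↦5, 8↦10, 9↦3, 10↦1]  zeros at y ∈ ∅
  x = 7: [0↦2, 1↦8, 2↦8, 3↦8, 4↦3, 5↦10, 6↦2, 7↦7, 8↦9, 9↦3, 10↦6]  zeros at y ∈ ∅
  x = 8: [0↦1, 1↦7, 2↦0, 3↦8, 4↦4, 5↦5, 6↦6, 7↦2, 8↦10, 9↦3, 10↦9]  zeros at y ∈ {2}
  x = 9: [0↦2, 1↦6, 2↦1, 3↦4, 4↦10, 5↦3, 6↦0, 7↦7, 8↦8, 9↦9, 10↦5]  zeros at y ∈ {6}
  x = 10: [0↦0, 1↦0, 2↦6, 3↦2, 4↦5, 5↦10, 6↦1, 7↦6, 8↦9, 9↦5, 10↦0]  zeros at y ∈ {0, 1, 10}
Collecting zeros: affine points = {(0, 10), (1, 0), (1, 8), (1, 10), (4, 7), (8, 2), (9, 6), (10, 0), (10, 1), (10, 10)}.
Total count |C(F_11)_aff| = 10.


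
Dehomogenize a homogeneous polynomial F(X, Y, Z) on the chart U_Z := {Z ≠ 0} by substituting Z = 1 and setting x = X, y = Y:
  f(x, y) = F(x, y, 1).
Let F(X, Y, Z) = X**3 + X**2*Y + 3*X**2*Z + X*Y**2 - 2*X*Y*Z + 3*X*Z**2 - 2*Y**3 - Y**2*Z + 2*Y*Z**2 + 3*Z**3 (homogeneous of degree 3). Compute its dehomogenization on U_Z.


f(x, y) = x**3 + x**2*y + 3*x**2 + x*y**2 - 2*x*y + 3*x - 2*y**3 - y**2 + 2*y + 3

On U_Z we set Z = 1. Each monomial c·X^i·Y^j·Z^k in F becomes c·x^i·y^j·1^k = c·x^i·y^j.
Substituting Z = 1: F(X, Y, 1) = x**3 + x**2*y + 3*x**2 + x*y**2 - 2*x*y + 3*x - 2*y**3 - y**2 + 2*y + 3.
Note: deg(f) ≤ deg(F) = 3; strict inequality happens when F is divisible by Z (lost terms).


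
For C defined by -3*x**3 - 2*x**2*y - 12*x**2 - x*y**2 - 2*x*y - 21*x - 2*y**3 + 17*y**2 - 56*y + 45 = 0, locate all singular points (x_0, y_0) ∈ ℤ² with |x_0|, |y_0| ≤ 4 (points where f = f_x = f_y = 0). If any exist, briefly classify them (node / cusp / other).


Singular points: {(-2, 3)}; classification: cusp.

Compute partial derivatives:
  f_x = -9*x**2 - 4*x*y - 24*x - y**2 - 2*y - 21.
  f_y = -2*x**2 - 2*x*y - 2*x - 6*y**2 + 34*y - 56.
Scan x_0 ∈ {−4, ..., 4}. For each x_0, f_y(x_0, y) is a polynomial in y; find its integer roots y ∈ {−4, ..., 4}, then test f_x and f at those candidates.
  x = -4: f_y(-4, y) = -6*y**2 + 42*y - 80; no integer root y with |y| ≤ 4.
  x = -3: f_y(-3, y) = -6*y**2 + 40*y - 68; no integer root y with |y| ≤ 4.
  x = -2: f_y(-2, y) = -6*y**2 + 38*y - 60; vanishes at y ∈ {3}. (-2, 3): f_x = 0, f = 0 — SINGULAR.
  x = -1: f_y(-1, y) = -6*y**2 + 36*y - 56; no integer root y with |y| ≤ 4.
  x = 0: f_y(0, y) = -6*y**2 + 34*y - 56; no integer root y with |y| ≤ 4.
  x = 1: f_y(1, y) = -6*y**2 + 32*y - 60; no integer root y with |y| ≤ 4.
  x = 2: f_y(2, y) = -6*y**2 + 30*y - 68; no integer root y with |y| ≤ 4.
  x = 3: f_y(3, y) = -6*y**2 + 28*y - 80; no integer root y with |y| ≤ 4.
  x = 4: f_y(4, y) = -6*y**2 + 26*y - 96; no integer root y with |y| ≤ 4.
Only singular point on the grid: (-2, 3).
Classify: substitute x = -2 + u, y = 3 + v and expand: f = -3*u**3 - 2*u**2*v - u*v**2 - 2*v**3 + v**2.
No constant or linear terms (consistent with a singular point). Quadratic part: v**2. Cubic part: -3*u**3 - 2*u**2*v - u*v**2 - 2*v**3.
The quadratic part v**2 is a perfect square, so there is a single (double) tangent line v = 0, i.e. y = 3. Restricting the cubic part to that line (v = 0) leaves -3*u**3 ≠ 0, so f is not divisible by v and the branch is v² ≈ 3*u**3 to lowest order — this is a cusp.
Classification: cusp.


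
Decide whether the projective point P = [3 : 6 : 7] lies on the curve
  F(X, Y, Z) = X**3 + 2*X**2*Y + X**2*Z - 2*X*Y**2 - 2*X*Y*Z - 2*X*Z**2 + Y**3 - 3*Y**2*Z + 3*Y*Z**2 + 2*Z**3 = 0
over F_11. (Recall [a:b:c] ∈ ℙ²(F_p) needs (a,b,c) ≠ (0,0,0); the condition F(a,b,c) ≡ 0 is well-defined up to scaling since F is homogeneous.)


F(3,6,7) ≡ 2 (mod 11); P is NOT on the curve.

Evaluate F(3, 6, 7) term-by-term (mod 11).
  X**3 ↦ 1·27·1·1 = 27
  2*X**2*Y ↦ 2·9·6·1 = 108
  X**2*Z ↦ 1·9·1·7 = 63
  -2*X*Y**2 ↦ -2·3·36·1 = -216
  -2*X*Y*Z ↦ -2·3·6·7 = -252
  -2*X*Z**2 ↦ -2·3·1·49 = -294
  Y**3 ↦ 1·1·216·1 = 216
  -3*Y**2*Z ↦ -3·1·36·7 = -756
  3*Y*Z**2 ↦ 3·1·6·49 = 882
  2*Z**3 ↦ 2·1·1·343 = 686
Sum: F(3, 6, 7) = (27) + (108) + (63) + (-216) + (-252) + (-294) + (216) + (-756) + (882) + (686) = 464.
Reducing mod 11: 464 ≡ 2 (mod 11).
Since F(a, b, c) ≡ 2 ≠ 0 (mod 11), P does NOT lie on the curve.


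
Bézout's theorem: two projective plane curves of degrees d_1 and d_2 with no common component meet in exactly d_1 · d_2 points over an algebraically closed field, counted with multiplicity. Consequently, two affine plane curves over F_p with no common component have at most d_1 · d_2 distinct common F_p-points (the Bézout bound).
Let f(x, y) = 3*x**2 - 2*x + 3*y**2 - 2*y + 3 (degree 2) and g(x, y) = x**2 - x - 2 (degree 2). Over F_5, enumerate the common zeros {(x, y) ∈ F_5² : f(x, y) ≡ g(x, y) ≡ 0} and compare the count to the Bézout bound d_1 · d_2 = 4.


Common zeros: ∅; count = 0; Bézout bound = 4.

deg(f) = 2, deg(g) = 2, so Bézout bound = 4.
Scan x ∈ F_5. For each x, list the y ∈ F_5 with f(x, y) ≡ 0 and those with g(x, y) ≡ 0 (mod 5); the common zeros in that column are the intersection.
  x = 0: f ≡ 0 at y ∈ ∅; g ≡ 0 at y ∈ ∅; common: ∅.
  x = 1: f ≡ 0 at y ∈ {1, 3}; g ≡ 0 at y ∈ ∅; common: ∅.
  x = 2: f ≡ 0 at y ∈ ∅; g ≡ 0 at y ∈ {0, 1, 2, 3, 4}; common: ∅.
  x = 3: f ≡ 0 at y ∈ {1, 3}; g ≡ 0 at y ∈ ∅; common: ∅.
  x = 4: f ≡ 0 at y ∈ ∅; g ≡ 0 at y ∈ {0, 1, 2, 3, 4}; common: ∅.
Collecting: common zeros = ∅, so the count is 0.
Comparison with the Bézout bound: 0 ≤ 4 = deg(f)·deg(g), as expected for curves with no common component (the affine F_5-count falls short of the bound because intersections may lie at infinity, over extension fields, or carry multiplicity).


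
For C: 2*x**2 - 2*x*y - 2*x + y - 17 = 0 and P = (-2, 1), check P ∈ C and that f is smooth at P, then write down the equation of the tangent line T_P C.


Tangent line at P: -12*x + 5*y - 29 = 0.

Step 1: f(-2, 1) = 0, so P lies on C.
Step 2: partial derivatives
  f_x(x, y) = 4*x - 2*y - 2, f_y(x, y) = 1 - 2*x.
  f_x(P) = -12, f_y(P) = 5 (gradient nonzero, so P is smooth).
Step 3: tangent line at P: -12·(x − -2) + 5·(y − 1) = 0.
Expanding: -12*x + 5*y - 29 = 0.


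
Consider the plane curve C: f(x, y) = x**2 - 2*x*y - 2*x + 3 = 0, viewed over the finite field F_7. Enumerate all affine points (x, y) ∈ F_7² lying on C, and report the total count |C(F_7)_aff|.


Affine F_7-points: {(1, 1), (2, 6), (3, 1), (4, 4), (5, 6), (6, 4)}; count = 6.

For each of the 49 pairs (x, y) ∈ F_7², evaluate f(x, y) mod 7. Record the zeros.
  x = 0: [0↦3, 1↦3, 2↦3, 3↦3, 4↦3, 5↦3, 6↦3]  zeros at y ∈ ∅
  x = 1: [0↦2, 1↦0, 2↦5, 3↦3, 4↦1, 5↦6, 6↦4]  zeros at y ∈ {1}
  x = 2: [0↦3, 1↦6, 2↦2, 3↦5, 4↦1, 5↦4, 6↦0]  zeros at y ∈ {6}
  x = 3: [0↦6, 1↦0, 2↦1, 3↦2, 4↦3, 5↦4, 6↦5]  zeros at y ∈ {1}
  x = 4: [0↦4, 1↦3, 2↦2, 3↦1, 4↦0, 5↦6, 6↦5]  zeros at y ∈ {4}
  x = 5: [0↦4, 1↦1, 2↦5, 3↦2, 4↦6, 5↦3, 6↦0]  zeros at y ∈ {6}
  x = 6: [0↦6, 1↦1, 2↦3, 3↦5, 4↦0, 5↦2, 6↦4]  zeros at y ∈ {4}
Collecting zeros: affine points = {(1, 1), (2, 6), (3, 1), (4, 4), (5, 6), (6, 4)}.
Total count |C(F_7)_aff| = 6.


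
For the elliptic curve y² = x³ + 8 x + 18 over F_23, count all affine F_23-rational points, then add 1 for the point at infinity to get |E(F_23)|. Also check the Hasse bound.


Affine points = {(0, 8), (0, 15), (1, 2), (1, 21), (3, 0), (6, 11), (6, 12), (7, 7), (7, 16), (12, 5), (12, 18), (20, 6), (20, 17), (22, 3), (22, 20)}; affine count = 15; |E(F_23)| = 16.

Discriminant check: Δ ∝ 4a³ + 27b² = 4·8³ + 27·18² = 4·512 + 27·324 ≡ 9 (mod 23). Nonzero ⇒ E is nonsingular.
For each x ∈ F_23, compute rhs = x³ + 8·x + 18 mod 23, then count y ∈ F_23 with y² ≡ rhs.
  x = 0: rhs = 18, matching y values: 8, 15 (2 points).
  x = 1: rhs = 4, matching y values: 2, 21 (2 points).
  x = 2: rhs = 19, matching y values: none (0 points).
  x = 3: rhs = 0, matching y values: 0 (1 points).
  x = 4: rhs = 22, matching y values: none (0 points).
  x = 5: rhs = 22, matching y values: none (0 points).
  x = 6: rhs = 6, matching y values: 11, 12 (2 points).
  x = 7: rhs = 3, matching y values: 7, 16 (2 points).
  x = 8: rhs = 19, matching y values: none (0 points).
  x = 9: rhs = 14, matching y values: none (0 points).
  x = 10: rhs = 17, matching y values: none (0 points).
  x = 11: rhs = 11, matching y values: none (0 points).
  x = 12: rhs = 2, matching y values: 5, 18 (2 points).
  x = 13: rhs = 19, matching y values: none (0 points).
  x = 14: rhs = 22, matching y values: none (0 points).
  x = 15: rhs = 17, matching y values: none (0 points).
  x = 16: rhs = 10, matching y values: none (0 points).
  x = 17: rhs = 7, matching y values: none (0 points).
  x = 18: rhs = 14, matching y values: none (0 points).
  x = 19: rhs = 14, matching y values: none (0 points).
  x = 20: rhs = 13, matching y values: 6, 17 (2 points).
  x = 21: rhs = 17, matching y values: none (0 points).
  x = 22: rhs = 9, matching y values: 3, 20 (2 points).
Total affine count: 15.
Full point count |E(F_23)| = 15 + 1 = 16.
Hasse bound: |16 − (23+1)| = |-8| = 8 ≤ 2√23 ≈ 9.5917 ✓.


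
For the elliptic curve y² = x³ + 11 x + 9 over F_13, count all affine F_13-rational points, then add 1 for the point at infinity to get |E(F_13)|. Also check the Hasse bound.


Affine points = {(0, 3), (0, 10), (2, 0), (3, 2), (3, 11), (4, 0), (7, 0), (10, 1), (10, 12), (12, 6), (12, 7)}; affine count = 11; |E(F_13)| = 12.

Discriminant check: Δ ∝ 4a³ + 27b² = 4·11³ + 27·9² = 4·1331 + 27·81 ≡ 10 (mod 13). Nonzero ⇒ E is nonsingular.
For each x ∈ F_13, compute rhs = x³ + 11·x + 9 mod 13, then count y ∈ F_13 with y² ≡ rhs.
  x = 0: rhs = 9, matching y values: 3, 10 (2 points).
  x = 1: rhs = 8, matching y values: none (0 points).
  x = 2: rhs = 0, matching y values: 0 (1 points).
  x = 3: rhs = 4, matching y values: 2, 11 (2 points).
  x = 4: rhs = 0, matching y values: 0 (1 points).
  x = 5: rhs = 7, matching y values: none (0 points).
  x = 6: rhs = 5, matching y values: none (0 points).
  x = 7: rhs = 0, matching y values: 0 (1 points).
  x = 8: rhs = 11, matching y values: none (0 points).
  x = 9: rhs = 5, matching y values: none (0 points).
  x = 10: rhs = 1, matching y values: 1, 12 (2 points).
  x = 11: rhs = 5, matching y values: none (0 points).
  x = 12: rhs = 10, matching y values: 6, 7 (2 points).
Total affine count: 11.
Full point count |E(F_13)| = 11 + 1 = 12.
Hasse bound: |12 − (13+1)| = |-2| = 2 ≤ 2√13 ≈ 7.2111 ✓.


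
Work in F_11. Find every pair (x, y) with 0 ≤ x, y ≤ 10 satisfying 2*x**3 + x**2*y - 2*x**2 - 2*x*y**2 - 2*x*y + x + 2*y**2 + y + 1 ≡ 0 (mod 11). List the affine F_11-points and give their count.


Affine F_11-points: {(0, 2), (0, 3), (2, 0), (2, 6), (6, 3), (6, 5), (10, 3), (10, 7)}; count = 8.

For each of the 121 pairs (x, y) ∈ F_11², evaluate f(x, y) mod 11. Record the zeros.
  x = 0: [0↦1, 1↦4, 2↦0, 3↦0, 4↦4, 5↦1, 6↦2, 7↦7, 8↦5, 9↦7, 10↦2]  zeros at y ∈ {2, 3}
  x = 1: [0↦2, 1↦2, 2↦2, 3↦2, 4↦2, 5↦2, 6↦2, 7↦2, 8↦2, 9↦2, 10↦2]  zeros at y ∈ ∅
  x = 2: [0↦0, 1↦10, 2↦5, 3↦7, 4↦5, 5↦10, 6↦0, 7↦8, 8↦1, 9↦1, 10↦8]  zeros at y ∈ {0, 6}
  x = 3: [0↦7, 1↦7, 2↦10, 3↦5, 4↦3, 5↦4, 6↦8, 7↦4, 8↦3, 9↦5, 10↦10]  zeros at y ∈ ∅
  x = 4: [0↦2, 1↦5, 2↦7, 3↦8, 4↦8, 5↦7, 6↦5, 7↦2, 8↦9, 9↦4, 10↦9]  zeros at y ∈ ∅
  x = 5: [0↦8, 1↦5, 2↦8, 3↦6, 4↦10, 5↦9, 6↦3, 7↦3, 8↦9, 9↦10, 10↦6]  zeros at y ∈ ∅
  x = 6: [0↦4, 1↦8, 2↦3, 3↦0, 4↦10, 5↦0, 6↦3, 7↦8, 8↦4, 9↦2, 10↦2]  zeros at y ∈ {3, 5}
  x = 7: [0↦2, 1↦4, 2↦4, 3↦2, 4↦9, 5↦3, 6↦6, 7↦7, 8↦6, 9↦3, 10↦9]  zeros at y ∈ ∅
  x = 8: [0↦3, 1↦5, 2↦1, 3↦2, 4↦8, 5↦8, 6↦2, 7↦1, 8↦5, 9↦3, 10↦6]  zeros at y ∈ ∅
  x = 9: [0↦8, 1↦1, 2↦6, 3↦1, 4↦8, 5↦5, 6↦3, 7↦2, 8↦2, 9↦3, 10↦5]  zeros at y ∈ ∅
  x = 10: [0↦7, 1↦4, 2↦9, 3↦0, 4↦10, 5↦6, 6↦10, 7↦0, 8↦9, 9↦4, 10↦7]  zeros at y ∈ {3, 7}
Collecting zeros: affine points = {(0, 2), (0, 3), (2, 0), (2, 6), (6, 3), (6, 5), (10, 3), (10, 7)}.
Total count |C(F_11)_aff| = 8.


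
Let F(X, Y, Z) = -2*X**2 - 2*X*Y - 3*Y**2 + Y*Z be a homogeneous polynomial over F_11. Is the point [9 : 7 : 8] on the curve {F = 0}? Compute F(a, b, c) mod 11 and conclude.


F(9,7,8) ≡ 6 (mod 11); P is NOT on the curve.

Evaluate F(9, 7, 8) term-by-term (mod 11).
  -2*X**2 ↦ -2·81·1·1 = -162
  -2*X*Y ↦ -2·9·7·1 = -126
  -3*Y**2 ↦ -3·1·49·1 = -147
  Y*Z ↦ 1·1·7·8 = 56
Sum: F(9, 7, 8) = (-162) + (-126) + (-147) + (56) = -379.
Reducing mod 11: -379 ≡ 6 (mod 11).
Since F(a, b, c) ≡ 6 ≠ 0 (mod 11), P does NOT lie on the curve.


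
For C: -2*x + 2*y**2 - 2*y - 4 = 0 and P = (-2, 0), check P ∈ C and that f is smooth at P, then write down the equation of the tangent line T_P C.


Tangent line at P: -2*x - 2*y - 4 = 0.

Step 1: f(-2, 0) = 0, so P lies on C.
Step 2: partial derivatives
  f_x(x, y) = -2, f_y(x, y) = 4*y - 2.
  f_x(P) = -2, f_y(P) = -2 (gradient nonzero, so P is smooth).
Step 3: tangent line at P: -2·(x − -2) + -2·(y − 0) = 0.
Expanding: -2*x - 2*y - 4 = 0.


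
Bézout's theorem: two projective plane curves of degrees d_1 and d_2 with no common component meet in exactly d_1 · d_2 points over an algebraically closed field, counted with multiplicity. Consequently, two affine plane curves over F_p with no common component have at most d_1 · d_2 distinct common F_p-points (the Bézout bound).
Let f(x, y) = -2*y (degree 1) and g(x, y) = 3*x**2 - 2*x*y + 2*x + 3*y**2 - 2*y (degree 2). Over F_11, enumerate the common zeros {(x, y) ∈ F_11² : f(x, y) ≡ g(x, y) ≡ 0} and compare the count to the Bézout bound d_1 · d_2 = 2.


Common zeros: {(0, 0), (3, 0)}; count = 2; Bézout bound = 2.

deg(f) = 1, deg(g) = 2, so Bézout bound = 2.
Scan x ∈ F_11. For each x, list the y ∈ F_11 with f(x, y) ≡ 0 and those with g(x, y) ≡ 0 (mod 11); the common zeros in that column are the intersection.
  x = 0: f ≡ 0 at y ∈ {0}; g ≡ 0 at y ∈ {0, 8}; common: {0}.
  x = 1: f ≡ 0 at y ∈ {0}; g ≡ 0 at y ∈ {8}; common: ∅.
  x = 2: f ≡ 0 at y ∈ {0}; g ≡ 0 at y ∈ {6, 7}; common: ∅.
  x = 3: f ≡ 0 at y ∈ {0}; g ≡ 0 at y ∈ {0, 10}; common: {0}.
  x = 4: f ≡ 0 at y ∈ {0}; g ≡ 0 at y ∈ {9}; common: ∅.
  x = 5: f ≡ 0 at y ∈ {0}; g ≡ 0 at y ∈ {6, 9}; common: ∅.
  x = 6: f ≡ 0 at y ∈ {0}; g ≡ 0 at y ∈ ∅; common: ∅.
  x = 7: f ≡ 0 at y ∈ {0}; g ≡ 0 at y ∈ ∅; common: ∅.
  x = 8: f ≡ 0 at y ∈ {0}; g ≡ 0 at y ∈ ∅; common: ∅.
  x = 9: f ≡ 0 at y ∈ {0}; g ≡ 0 at y ∈ ∅; common: ∅.
  x = 10: f ≡ 0 at y ∈ {0}; g ≡ 0 at y ∈ ∅; common: ∅.
Collecting: common zeros = {(0, 0), (3, 0)}, so the count is 2.
Comparison with the Bézout bound: 2 ≤ 2 = deg(f)·deg(g), as expected for curves with no common component (the bound is attained).


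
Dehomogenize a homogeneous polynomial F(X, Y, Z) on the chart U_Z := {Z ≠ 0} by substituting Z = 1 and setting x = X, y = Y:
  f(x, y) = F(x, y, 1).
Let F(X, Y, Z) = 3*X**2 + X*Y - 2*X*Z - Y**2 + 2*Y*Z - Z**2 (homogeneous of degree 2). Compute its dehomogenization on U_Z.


f(x, y) = 3*x**2 + x*y - 2*x - y**2 + 2*y - 1

On U_Z we set Z = 1. Each monomial c·X^i·Y^j·Z^k in F becomes c·x^i·y^j·1^k = c·x^i·y^j.
Substituting Z = 1: F(X, Y, 1) = 3*x**2 + x*y - 2*x - y**2 + 2*y - 1.
Note: deg(f) ≤ deg(F) = 2; strict inequality happens when F is divisible by Z (lost terms).


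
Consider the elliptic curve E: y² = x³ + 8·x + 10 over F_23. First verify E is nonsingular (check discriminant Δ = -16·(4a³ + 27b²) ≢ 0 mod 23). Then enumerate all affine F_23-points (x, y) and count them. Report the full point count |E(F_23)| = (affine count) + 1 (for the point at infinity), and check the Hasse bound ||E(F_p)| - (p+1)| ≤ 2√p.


Affine points = {(7, 8), (7, 15), (9, 11), (9, 12), (10, 3), (10, 20), (11, 7), (11, 16), (15, 3), (15, 20), (16, 5), (16, 18), (18, 11), (18, 12), (19, 11), (19, 12), (21, 3), (21, 20), (22, 1), (22, 22)}; affine count = 20; |E(F_23)| = 21.

Discriminant check: Δ ∝ 4a³ + 27b² = 4·8³ + 27·10² = 4·512 + 27·100 ≡ 10 (mod 23). Nonzero ⇒ E is nonsingular.
For each x ∈ F_23, compute rhs = x³ + 8·x + 10 mod 23, then count y ∈ F_23 with y² ≡ rhs.
  x = 0: rhs = 10, matching y values: none (0 points).
  x = 1: rhs = 19, matching y values: none (0 points).
  x = 2: rhs = 11, matching y values: none (0 points).
  x = 3: rhs = 15, matching y values: none (0 points).
  x = 4: rhs = 14, matching y values: none (0 points).
  x = 5: rhs = 14, matching y values: none (0 points).
  x = 6: rhs = 21, matching y values: none (0 points).
  x = 7: rhs = 18, matching y values: 8, 15 (2 points).
  x = 8: rhs = 11, matching y values: none (0 points).
  x = 9: rhs = 6, matching y values: 11, 12 (2 points).
  x = 10: rhs = 9, matching y values: 3, 20 (2 points).
  x = 11: rhs = 3, matching y values: 7, 16 (2 points).
  x = 12: rhs = 17, matching y values: none (0 points).
  x = 13: rhs = 11, matching y values: none (0 points).
  x = 14: rhs = 14, matching y values: none (0 points).
  x = 15: rhs = 9, matching y values: 3, 20 (2 points).
  x = 16: rhs = 2, matching y values: 5, 18 (2 points).
  x = 17: rhs = 22, matching y values: none (0 points).
  x = 18: rhs = 6, matching y values: 11, 12 (2 points).
  x = 19: rhs = 6, matching y values: 11, 12 (2 points).
  x = 20: rhs = 5, matching y values: none (0 points).
  x = 21: rhs = 9, matching y values: 3, 20 (2 points).
  x = 22: rhs = 1, matching y values: 1, 22 (2 points).
Total affine count: 20.
Full point count |E(F_23)| = 20 + 1 = 21.
Hasse bound: |21 − (23+1)| = |-3| = 3 ≤ 2√23 ≈ 9.5917 ✓.


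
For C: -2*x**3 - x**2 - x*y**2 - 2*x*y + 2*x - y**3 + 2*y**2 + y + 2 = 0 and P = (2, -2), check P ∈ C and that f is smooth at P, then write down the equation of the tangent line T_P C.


Tangent line at P: -26*x - 15*y + 22 = 0.

Step 1: f(2, -2) = 0, so P lies on C.
Step 2: partial derivatives
  f_x(x, y) = -6*x**2 - 2*x - y**2 - 2*y + 2, f_y(x, y) = -2*x*y - 2*x - 3*y**2 + 4*y + 1.
  f_x(P) = -26, f_y(P) = -15 (gradient nonzero, so P is smooth).
Step 3: tangent line at P: -26·(x − 2) + -15·(y − -2) = 0.
Expanding: -26*x - 15*y + 22 = 0.


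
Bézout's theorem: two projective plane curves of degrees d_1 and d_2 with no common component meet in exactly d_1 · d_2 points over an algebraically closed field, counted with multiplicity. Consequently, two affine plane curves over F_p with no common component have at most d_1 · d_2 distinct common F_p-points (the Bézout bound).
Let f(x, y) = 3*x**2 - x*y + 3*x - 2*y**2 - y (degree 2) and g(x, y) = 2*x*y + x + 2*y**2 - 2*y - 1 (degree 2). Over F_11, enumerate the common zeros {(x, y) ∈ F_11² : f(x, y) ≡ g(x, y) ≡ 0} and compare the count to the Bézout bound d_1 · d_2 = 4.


Common zeros: {(6, 4)}; count = 1; Bézout bound = 4.

deg(f) = 2, deg(g) = 2, so Bézout bound = 4.
Scan x ∈ F_11. For each x, list the y ∈ F_11 with f(x, y) ≡ 0 and those with g(x, y) ≡ 0 (mod 11); the common zeros in that column are the intersection.
  x = 0: f ≡ 0 at y ∈ {0, 5}; g ≡ 0 at y ∈ {3, 9}; common: ∅.
  x = 1: f ≡ 0 at y ∈ ∅; g ≡ 0 at y ∈ {0}; common: ∅.
  x = 2: f ≡ 0 at y ∈ ∅; g ≡ 0 at y ∈ ∅; common: ∅.
  x = 3: f ≡ 0 at y ∈ ∅; g ≡ 0 at y ∈ {10}; common: ∅.
  x = 4: f ≡ 0 at y ∈ ∅; g ≡ 0 at y ∈ {1, 7}; common: ∅.
  x = 5: f ≡ 0 at y ∈ ∅; g ≡ 0 at y ∈ ∅; common: ∅.
  x = 6: f ≡ 0 at y ∈ {4, 9}; g ≡ 0 at y ∈ {2, 4}; common: {4}.
  x = 7: f ≡ 0 at y ∈ {9}; g ≡ 0 at y ∈ ∅; common: ∅.
  x = 8: f ≡ 0 at y ∈ {5, 7}; g ≡ 0 at y ∈ ∅; common: ∅.
  x = 9: f ≡ 0 at y ∈ {2, 4}; g ≡ 0 at y ∈ {6, 8}; common: ∅.
  x = 10: f ≡ 0 at y ∈ {0}; g ≡ 0 at y ∈ ∅; common: ∅.
Collecting: common zeros = {(6, 4)}, so the count is 1.
Comparison with the Bézout bound: 1 ≤ 4 = deg(f)·deg(g), as expected for curves with no common component (the affine F_11-count falls short of the bound because intersections may lie at infinity, over extension fields, or carry multiplicity).


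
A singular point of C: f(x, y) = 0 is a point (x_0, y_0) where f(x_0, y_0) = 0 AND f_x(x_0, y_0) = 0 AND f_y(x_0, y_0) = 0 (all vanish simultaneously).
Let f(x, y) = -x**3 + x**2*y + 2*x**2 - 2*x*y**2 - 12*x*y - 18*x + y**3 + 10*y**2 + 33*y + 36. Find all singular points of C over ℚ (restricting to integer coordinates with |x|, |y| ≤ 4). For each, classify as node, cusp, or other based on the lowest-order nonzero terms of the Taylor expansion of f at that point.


Singular points: {(0, -3)}; classification: node.

Compute partial derivatives:
  f_x = -3*x**2 + 2*x*y + 4*x - 2*y**2 - 12*y - 18.
  f_y = x**2 - 4*x*y - 12*x + 3*y**2 + 20*y + 33.
Scan x_0 ∈ {−4, ..., 4}. For each x_0, f_y(x_0, y) is a polynomial in y; find its integer roots y ∈ {−4, ..., 4}, then test f_x and f at those candidates.
  x = -4: f_y(-4, y) = 3*y**2 + 36*y + 97; no integer root y with |y| ≤ 4.
  x = -3: f_y(-3, y) = 3*y**2 + 32*y + 78; no integer root y with |y| ≤ 4.
  x = -2: f_y(-2, y) = 3*y**2 + 28*y + 61; no integer root y with |y| ≤ 4.
  x = -1: f_y(-1, y) = 3*y**2 + 24*y + 46; no integer root y with |y| ≤ 4.
  x = 0: f_y(0, y) = 3*y**2 + 20*y + 33; vanishes at y ∈ {-3}. (0, -3): f_x = 0, f = 0 — SINGULAR.
  x = 1: f_y(1, y) = 3*y**2 + 16*y + 22; no integer root y with |y| ≤ 4.
  x = 2: f_y(2, y) = 3*y**2 + 12*y + 13; no integer root y with |y| ≤ 4.
  x = 3: f_y(3, y) = 3*y**2 + 8*y + 6; no integer root y with |y| ≤ 4.
  x = 4: f_y(4, y) = 3*y**2 + 4*y + 1; vanishes at y ∈ {-1}. (4, -1): f_x = -48 ≠ 0.
Only singular point on the grid: (0, -3).
Classify: substitute x = 0 + u, y = -3 + v and expand: f = -u**3 + u**2*v - u**2 - 2*u*v**2 + v**3 + v**2.
No constant or linear terms (consistent with a singular point). Quadratic part: -u**2 + v**2. Cubic part: -u**3 + u**2*v - 2*u*v**2 + v**3.
The quadratic part v**2 - u**2 = (v − u)(v + u) splits into two distinct linear factors, so there are two distinct tangent lines y − -3 = ±(x − 0) — this is a node (ordinary double point).
Classification: node.


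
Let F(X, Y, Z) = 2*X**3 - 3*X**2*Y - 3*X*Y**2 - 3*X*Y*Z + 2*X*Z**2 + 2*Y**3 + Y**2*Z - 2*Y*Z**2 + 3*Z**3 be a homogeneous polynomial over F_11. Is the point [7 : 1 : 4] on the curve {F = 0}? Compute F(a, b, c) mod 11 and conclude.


F(7,1,4) ≡ 10 (mod 11); P is NOT on the curve.

Evaluate F(7, 1, 4) term-by-term (mod 11).
  2*X**3 ↦ 2·343·1·1 = 686
  -3*X**2*Y ↦ -3·49·1·1 = -147
  -3*X*Y**2 ↦ -3·7·1·1 = -21
  -3*X*Y*Z ↦ -3·7·1·4 = -84
  2*X*Z**2 ↦ 2·7·1·16 = 224
  2*Y**3 ↦ 2·1·1·1 = 2
  Y**2*Z ↦ 1·1·1·4 = 4
  -2*Y*Z**2 ↦ -2·1·1·16 = -32
  3*Z**3 ↦ 3·1·1·64 = 192
Sum: F(7, 1, 4) = (686) + (-147) + (-21) + (-84) + (224) + (2) + (4) + (-32) + (192) = 824.
Reducing mod 11: 824 ≡ 10 (mod 11).
Since F(a, b, c) ≡ 10 ≠ 0 (mod 11), P does NOT lie on the curve.


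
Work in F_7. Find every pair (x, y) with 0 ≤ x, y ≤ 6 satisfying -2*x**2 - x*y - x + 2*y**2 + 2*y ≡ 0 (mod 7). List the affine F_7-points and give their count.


Affine F_7-points: {(0, 0), (0, 6), (1, 1), (1, 2), (3, 0), (3, 4), (5, 1), (5, 4)}; count = 8.

For each of the 49 pairs (x, y) ∈ F_7², evaluate f(x, y) mod 7. Record the zeros.
  x = 0: [0↦0, 1↦4, 2↦5, 3↦3, 4↦5, 5↦4, 6↦0]  zeros at y ∈ {0, 6}
  x = 1: [0↦4, 1↦0, 2↦0, 3↦4, 4↦5, 5↦3, 6↦5]  zeros at y ∈ {1, 2}
  x = 2: [0↦4, 1↦6, 2↦5, 3↦1, 4↦1, 5↦5, 6↦6]  zeros at y ∈ ∅
  x = 3: [0↦0, 1↦1, 2↦6, 3↦1, 4↦0, 5↦3, 6↦3]  zeros at y ∈ {0, 4}
  x = 4: [0↦6, 1↦6, 2↦3, 3↦4, 4↦2, 5↦4, 6↦3]  zeros at y ∈ ∅
  x = 5: [0↦1, 1↦0, 2↦3, 3↦3, 4↦0, 5↦1, 6↦6]  zeros at y ∈ {1, 4}
  x = 6: [0↦6, 1↦4, 2↦6, 3↦5, 4↦1, 5↦1, 6↦5]  zeros at y ∈ ∅
Collecting zeros: affine points = {(0, 0), (0, 6), (1, 1), (1, 2), (3, 0), (3, 4), (5, 1), (5, 4)}.
Total count |C(F_7)_aff| = 8.
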